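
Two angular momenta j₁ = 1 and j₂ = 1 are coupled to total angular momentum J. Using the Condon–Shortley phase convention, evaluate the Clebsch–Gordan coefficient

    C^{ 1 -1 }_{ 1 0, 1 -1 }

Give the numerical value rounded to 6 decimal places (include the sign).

triangle: 1!·1!·1!/4! = 1/24
(j±m)!: 1!·1!·0!·2!·0!·2! = 4
prefactor² = (2J+1)·Δ·N² = 1/2
  k=0: +1/(0!·1!·1!·0!·0!·1!) = 1
Σ = 1  ⇒  CG² = 1/2·1² = 1/2
CG = +√(1/2) = +0.707107

+0.707107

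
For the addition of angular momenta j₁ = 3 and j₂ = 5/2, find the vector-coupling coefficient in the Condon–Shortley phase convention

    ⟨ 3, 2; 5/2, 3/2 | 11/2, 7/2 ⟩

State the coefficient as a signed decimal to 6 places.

+√(6/11) ≈ +0.738549

√[12·0!6!5!/12! · 5!1!4!1!9!2!] = √(49766400/11)
  +(−1)^0/∏(0,0,1,4,5,1)! = 1/2880  (running 1/2880)
⟨..|..⟩ = √(49766400/11)·(1/2880) = +0.738549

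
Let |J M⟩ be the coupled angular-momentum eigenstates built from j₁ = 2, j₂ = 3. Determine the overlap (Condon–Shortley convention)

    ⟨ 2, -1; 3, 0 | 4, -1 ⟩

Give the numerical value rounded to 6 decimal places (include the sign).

-0.462910  (= −√(3/14))

j₁+j₂−J=1  J+j₁−j₂=3  J−j₁+j₂=5  j₁+j₂+J+1=10
(j₁±m₁, j₂±m₂, J±M) = (1,3,3,3,3,5)
P² = 1944/7
sum k=0..1:
  [0] +1/72 = 1/72
  [1] −1/24 = -1/24
S = -1/36
C² = P²·S² = 3/14 ; C = -0.462910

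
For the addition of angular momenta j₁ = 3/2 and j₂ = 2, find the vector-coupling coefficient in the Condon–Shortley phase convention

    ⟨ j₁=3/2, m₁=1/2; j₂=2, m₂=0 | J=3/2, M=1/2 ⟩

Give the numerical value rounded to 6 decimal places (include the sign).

triangle: 2!*1!*2!/6! = 4/720
(j±m)!: 2!*1!*2!*2!*2!*1! = 16
prefactor² = (2J+1)*Δ*N² = 16/45
  k=0: +1/(0!*2!*1!*2!*0!*0!) = 1/4
  k=1: −1/(1!*1!*0!*1!*1!*1!) = -1
Σ = -3/4  ⇒  CG² = 16/45*(-3/4)² = 1/5
CG = −√(1/5) = -0.447214

-0.447214  (= −√(1/5))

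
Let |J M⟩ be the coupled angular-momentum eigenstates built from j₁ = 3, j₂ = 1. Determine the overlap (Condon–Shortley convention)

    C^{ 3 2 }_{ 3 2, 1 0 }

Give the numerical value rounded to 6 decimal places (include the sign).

+√(1/3) = +0.577350

j₁+j₂−J=1  J+j₁−j₂=5  J−j₁+j₂=1  j₁+j₂+J+1=8
(j₁±m₁, j₂±m₂, J±M) = (5,1,1,1,5,1)
P² = 300
sum k=0..1:
  [0] +1/24 = 1/24
  [1] −1/120 = -1/120
S = 1/30
C² = P²·S² = 1/3 ; C = +0.577350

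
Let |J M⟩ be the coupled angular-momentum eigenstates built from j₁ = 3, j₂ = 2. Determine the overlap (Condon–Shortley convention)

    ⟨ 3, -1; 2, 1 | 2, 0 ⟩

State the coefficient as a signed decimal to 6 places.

√[5·3!3!1!/8! · 2!4!3!1!2!2!] = √(36/7)
  +(−1)^2/∏(2,1,2,1,1,0)! = 1/4  (running 1/4)
  +(−1)^3/∏(3,0,1,0,2,1)! = -1/12  (running 1/6)
⟨..|..⟩ = √(36/7)·(1/6) = +0.377964

+0.377964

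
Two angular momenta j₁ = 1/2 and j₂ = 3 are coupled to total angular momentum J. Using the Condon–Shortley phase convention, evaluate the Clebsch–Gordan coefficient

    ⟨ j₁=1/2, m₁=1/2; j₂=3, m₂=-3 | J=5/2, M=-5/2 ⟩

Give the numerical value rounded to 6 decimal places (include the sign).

√[6·1!0!5!/7! · 1!0!0!6!0!5!] = √(86400/7)
  +(−1)^0/∏(0,1,0,0,0,5)! = 1/120  (running 1/120)
⟨..|..⟩ = √(86400/7)·(1/120) = +0.925820

+√(6/7) = +0.925820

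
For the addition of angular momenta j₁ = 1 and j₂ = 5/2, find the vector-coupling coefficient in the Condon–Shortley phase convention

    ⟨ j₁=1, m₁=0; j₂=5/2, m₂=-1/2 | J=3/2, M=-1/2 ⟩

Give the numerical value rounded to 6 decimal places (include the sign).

√[4·2!0!3!/6! · 1!1!2!3!1!2!] = √(8/5)
  +(−1)^1/∏(1,1,0,1,0,2)! = -1/2  (running -1/2)
⟨..|..⟩ = √(8/5)·(-1/2) = -0.632456

-0.632456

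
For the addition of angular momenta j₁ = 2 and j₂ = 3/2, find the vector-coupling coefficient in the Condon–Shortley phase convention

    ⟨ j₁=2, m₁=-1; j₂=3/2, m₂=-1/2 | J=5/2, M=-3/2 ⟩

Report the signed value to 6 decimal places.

−√(1/35) ≈ -0.169031

√[6·1!3!2!/7! · 1!3!1!2!1!4!] = √(144/35)
  +(−1)^0/∏(0,1,3,1,0,1)! = 1/6  (running 1/6)
  +(−1)^1/∏(1,0,2,0,1,2)! = -1/4  (running -1/12)
⟨..|..⟩ = √(144/35)·(-1/12) = -0.169031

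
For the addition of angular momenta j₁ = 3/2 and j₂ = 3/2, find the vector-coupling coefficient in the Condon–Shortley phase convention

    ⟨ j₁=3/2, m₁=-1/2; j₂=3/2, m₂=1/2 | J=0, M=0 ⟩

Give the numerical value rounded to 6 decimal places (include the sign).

triangle: 3!×0!×0!/4! = 6/24
(j±m)!: 1!×2!×2!×1!×0!×0! = 4
prefactor² = (2J+1)×Δ×N² = 1
  k=2: +1/(2!×1!×0!×0!×0!×0!) = 1/2
Σ = 1/2  ⇒  CG² = 1×1/2² = 1/4
CG = +√(1/4) = +0.500000

+√(1/4) = +0.500000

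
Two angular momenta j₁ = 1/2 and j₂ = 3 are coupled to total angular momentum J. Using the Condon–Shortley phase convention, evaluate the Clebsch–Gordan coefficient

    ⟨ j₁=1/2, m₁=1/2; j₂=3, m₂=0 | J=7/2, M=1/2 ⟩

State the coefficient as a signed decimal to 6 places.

triangle: 0!×1!×6!/8! = 720/40320
(j±m)!: 1!×0!×3!×3!×4!×3! = 5184
prefactor² = (2J+1)×Δ×N² = 5184/7
  k=0: +1/(0!×0!×0!×3!×1!×3!) = 1/36
Σ = 1/36  ⇒  CG² = 5184/7×1/36² = 4/7
CG = +√(4/7) = +0.755929

+0.755929  (= +√(4/7))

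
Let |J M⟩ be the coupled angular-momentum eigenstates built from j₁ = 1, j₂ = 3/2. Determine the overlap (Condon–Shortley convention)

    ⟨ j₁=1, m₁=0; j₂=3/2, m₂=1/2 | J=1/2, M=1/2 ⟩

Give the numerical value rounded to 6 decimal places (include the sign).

-0.577350

j₁+j₂−J=2  J+j₁−j₂=0  J−j₁+j₂=1  j₁+j₂+J+1=4
(j₁±m₁, j₂±m₂, J±M) = (1,1,2,1,1,0)
P² = 1/3
sum k=1..1:
  [1] −1/1 = -1
S = -1
C² = P²·S² = 1/3 ; C = -0.577350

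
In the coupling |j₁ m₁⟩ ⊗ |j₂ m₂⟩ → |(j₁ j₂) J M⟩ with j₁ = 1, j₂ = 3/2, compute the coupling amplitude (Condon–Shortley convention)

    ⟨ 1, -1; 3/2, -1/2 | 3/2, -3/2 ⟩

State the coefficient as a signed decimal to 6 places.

√[4·1!1!2!/5! · 0!2!1!2!0!3!] = √(8/5)
  +(−1)^1/∏(1,0,1,0,0,2)! = -1/2  (running -1/2)
⟨..|..⟩ = √(8/5)·(-1/2) = -0.632456

−√(2/5) ≈ -0.632456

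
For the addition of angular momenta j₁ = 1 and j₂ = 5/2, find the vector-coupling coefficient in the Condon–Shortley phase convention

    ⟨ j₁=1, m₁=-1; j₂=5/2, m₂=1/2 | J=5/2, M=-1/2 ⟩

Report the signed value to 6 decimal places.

−√(18/35) = -0.717137

triangle: 1!*1!*4!/7! = 24/5040
(j±m)!: 0!*2!*3!*2!*2!*3! = 288
prefactor² = (2J+1)*Δ*N² = 288/35
  k=1: −1/(1!*0!*1!*2!*0!*2!) = -1/4
Σ = -1/4  ⇒  CG² = 288/35*(-1/4)² = 18/35
CG = −√(18/35) = -0.717137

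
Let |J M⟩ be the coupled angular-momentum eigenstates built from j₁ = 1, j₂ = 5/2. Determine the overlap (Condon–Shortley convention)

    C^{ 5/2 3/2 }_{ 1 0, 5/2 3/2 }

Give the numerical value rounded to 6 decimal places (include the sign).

-0.507093

√[6·1!1!4!/7! · 1!1!4!1!4!1!] = √(576/35)
  +(−1)^0/∏(0,1,1,4,0,0)! = 1/24  (running 1/24)
  +(−1)^1/∏(1,0,0,3,1,1)! = -1/6  (running -1/8)
⟨..|..⟩ = √(576/35)·(-1/8) = -0.507093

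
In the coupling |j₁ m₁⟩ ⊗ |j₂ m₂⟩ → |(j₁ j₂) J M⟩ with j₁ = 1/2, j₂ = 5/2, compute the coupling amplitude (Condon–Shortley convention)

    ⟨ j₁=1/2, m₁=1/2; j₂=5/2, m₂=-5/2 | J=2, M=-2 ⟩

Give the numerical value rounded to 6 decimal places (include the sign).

+0.912871  (= +√(5/6))

j₁+j₂−J=1  J+j₁−j₂=0  J−j₁+j₂=4  j₁+j₂+J+1=6
(j₁±m₁, j₂±m₂, J±M) = (1,0,0,5,0,4)
P² = 480
sum k=0..0:
  [0] +1/24 = 1/24
S = 1/24
C² = P²·S² = 5/6 ; C = +0.912871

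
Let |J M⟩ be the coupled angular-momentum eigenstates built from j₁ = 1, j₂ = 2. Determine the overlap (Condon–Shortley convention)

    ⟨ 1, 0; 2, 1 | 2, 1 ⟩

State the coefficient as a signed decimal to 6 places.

j₁+j₂−J=1  J+j₁−j₂=1  J−j₁+j₂=3  j₁+j₂+J+1=6
(j₁±m₁, j₂±m₂, J±M) = (1,1,3,1,3,1)
P² = 3/2
sum k=0..1:
  [0] +1/6 = 1/6
  [1] −1/2 = -1/2
S = -1/3
C² = P²·S² = 1/6 ; C = -0.408248

-0.408248  (= −√(1/6))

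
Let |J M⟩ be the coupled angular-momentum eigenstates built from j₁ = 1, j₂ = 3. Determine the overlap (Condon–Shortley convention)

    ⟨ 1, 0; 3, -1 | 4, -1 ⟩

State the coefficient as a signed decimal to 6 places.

j₁+j₂−J=0  J+j₁−j₂=2  J−j₁+j₂=6  j₁+j₂+J+1=9
(j₁±m₁, j₂±m₂, J±M) = (1,1,2,4,3,5)
P² = 8640/7
sum k=0..0:
  [0] +1/48 = 1/48
S = 1/48
C² = P²·S² = 15/28 ; C = +0.731925

+√(15/28) ≈ +0.731925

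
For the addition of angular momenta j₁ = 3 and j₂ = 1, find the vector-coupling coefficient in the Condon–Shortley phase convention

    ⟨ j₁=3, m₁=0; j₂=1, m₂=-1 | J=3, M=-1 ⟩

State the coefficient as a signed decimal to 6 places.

+√(1/2) = +0.707107

triangle: 1!×5!×1!/8! = 120/40320
(j±m)!: 3!×3!×0!×2!×2!×4! = 3456
prefactor² = (2J+1)×Δ×N² = 72
  k=0: +1/(0!×1!×3!×0!×2!×1!) = 1/12
Σ = 1/12  ⇒  CG² = 72×1/12² = 1/2
CG = +√(1/2) = +0.707107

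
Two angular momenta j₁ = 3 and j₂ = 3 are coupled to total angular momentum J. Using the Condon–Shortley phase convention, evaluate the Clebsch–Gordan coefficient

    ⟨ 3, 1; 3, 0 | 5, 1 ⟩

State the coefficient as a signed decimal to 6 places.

+√(5/42) = +0.345033

√[11·1!5!5!/12! · 4!2!3!3!6!4!] = √(69120/7)
  +(−1)^0/∏(0,1,2,3,3,2)! = 1/144  (running 1/144)
  +(−1)^1/∏(1,0,1,2,4,3)! = -1/288  (running 1/288)
⟨..|..⟩ = √(69120/7)·(1/288) = +0.345033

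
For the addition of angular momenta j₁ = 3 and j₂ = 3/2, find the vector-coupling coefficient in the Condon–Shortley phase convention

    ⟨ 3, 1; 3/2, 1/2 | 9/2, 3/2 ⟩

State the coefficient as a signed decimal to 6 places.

+0.731925  (= +√(15/28))

triangle: 0!·6!·3!/10! = 4320/3628800
(j±m)!: 4!·2!·2!·1!·6!·3! = 414720
prefactor² = (2J+1)·Δ·N² = 34560/7
  k=0: +1/(0!·0!·2!·2!·4!·1!) = 1/96
Σ = 1/96  ⇒  CG² = 34560/7·1/96² = 15/28
CG = +√(15/28) = +0.731925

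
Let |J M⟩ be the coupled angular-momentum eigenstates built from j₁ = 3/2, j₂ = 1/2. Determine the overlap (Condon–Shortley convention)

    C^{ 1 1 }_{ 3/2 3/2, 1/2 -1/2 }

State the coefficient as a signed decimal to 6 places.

j₁+j₂−J=1  J+j₁−j₂=2  J−j₁+j₂=0  j₁+j₂+J+1=4
(j₁±m₁, j₂±m₂, J±M) = (3,0,0,1,2,0)
P² = 3
sum k=0..0:
  [0] +1/2 = 1/2
S = 1/2
C² = P²·S² = 3/4 ; C = +0.866025

+√(3/4) ≈ +0.866025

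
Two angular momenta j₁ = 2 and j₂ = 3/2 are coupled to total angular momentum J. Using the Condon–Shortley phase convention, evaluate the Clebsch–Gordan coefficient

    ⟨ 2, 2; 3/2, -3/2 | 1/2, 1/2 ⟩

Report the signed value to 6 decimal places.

+√(2/5) = +0.632456

triangle: 3!×1!×0!/5! = 6/120
(j±m)!: 4!×0!×0!×3!×1!×0! = 144
prefactor² = (2J+1)×Δ×N² = 72/5
  k=0: +1/(0!×3!×0!×0!×1!×0!) = 1/6
Σ = 1/6  ⇒  CG² = 72/5×1/6² = 2/5
CG = +√(2/5) = +0.632456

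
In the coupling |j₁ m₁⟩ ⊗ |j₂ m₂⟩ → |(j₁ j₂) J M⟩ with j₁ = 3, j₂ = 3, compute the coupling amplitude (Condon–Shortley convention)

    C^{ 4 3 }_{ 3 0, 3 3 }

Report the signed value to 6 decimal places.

j₁+j₂−J=2  J+j₁−j₂=4  J−j₁+j₂=4  j₁+j₂+J+1=11
(j₁±m₁, j₂±m₂, J±M) = (3,3,6,0,7,1)
P² = 373248/11
sum k=2..2:
  [2] +1/288 = 1/288
S = 1/288
C² = P²·S² = 9/22 ; C = +0.639602

+√(9/22) ≈ +0.639602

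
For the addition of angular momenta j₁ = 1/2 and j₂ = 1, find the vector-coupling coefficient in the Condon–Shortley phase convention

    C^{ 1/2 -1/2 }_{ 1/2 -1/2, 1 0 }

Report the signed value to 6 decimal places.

j₁+j₂−J=1  J+j₁−j₂=0  J−j₁+j₂=1  j₁+j₂+J+1=3
(j₁±m₁, j₂±m₂, J±M) = (0,1,1,1,0,1)
P² = 1/3
sum k=1..1:
  [1] −1/1 = -1
S = -1
C² = P²·S² = 1/3 ; C = -0.577350

-0.577350  (= −√(1/3))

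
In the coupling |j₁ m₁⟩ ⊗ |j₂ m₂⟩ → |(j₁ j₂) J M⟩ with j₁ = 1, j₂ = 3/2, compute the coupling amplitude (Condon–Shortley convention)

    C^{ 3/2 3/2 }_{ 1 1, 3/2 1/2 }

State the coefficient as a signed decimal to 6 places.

j₁+j₂−J=1  J+j₁−j₂=1  J−j₁+j₂=2  j₁+j₂+J+1=5
(j₁±m₁, j₂±m₂, J±M) = (2,0,2,1,3,0)
P² = 8/5
sum k=0..0:
  [0] +1/2 = 1/2
S = 1/2
C² = P²·S² = 2/5 ; C = +0.632456

+0.632456  (= +√(2/5))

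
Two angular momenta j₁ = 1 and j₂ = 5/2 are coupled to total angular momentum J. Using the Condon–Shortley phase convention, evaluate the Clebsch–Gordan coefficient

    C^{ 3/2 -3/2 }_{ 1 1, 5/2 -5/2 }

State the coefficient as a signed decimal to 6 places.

triangle: 2!×0!×3!/6! = 12/720
(j±m)!: 2!×0!×0!×5!×0!×3! = 1440
prefactor² = (2J+1)×Δ×N² = 96
  k=0: +1/(0!×2!×0!×0!×0!×3!) = 1/12
Σ = 1/12  ⇒  CG² = 96×1/12² = 2/3
CG = +√(2/3) = +0.816497

+√(2/3) ≈ +0.816497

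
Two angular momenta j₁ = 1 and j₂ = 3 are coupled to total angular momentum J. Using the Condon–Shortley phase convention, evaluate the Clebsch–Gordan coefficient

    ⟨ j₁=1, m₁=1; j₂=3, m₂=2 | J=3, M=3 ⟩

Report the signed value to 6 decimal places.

+0.500000  (= +√(1/4))

√[7·1!1!5!/8! · 2!0!5!1!6!0!] = √(3600)
  +(−1)^0/∏(0,1,0,5,1,0)! = 1/120  (running 1/120)
⟨..|..⟩ = √(3600)·(1/120) = +0.500000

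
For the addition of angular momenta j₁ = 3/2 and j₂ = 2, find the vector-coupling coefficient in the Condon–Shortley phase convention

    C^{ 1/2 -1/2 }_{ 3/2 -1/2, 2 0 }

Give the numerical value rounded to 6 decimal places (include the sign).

+√(1/5) = +0.447214

j₁+j₂−J=3  J+j₁−j₂=0  J−j₁+j₂=1  j₁+j₂+J+1=5
(j₁±m₁, j₂±m₂, J±M) = (1,2,2,2,0,1)
P² = 4/5
sum k=2..2:
  [2] +1/2 = 1/2
S = 1/2
C² = P²·S² = 1/5 ; C = +0.447214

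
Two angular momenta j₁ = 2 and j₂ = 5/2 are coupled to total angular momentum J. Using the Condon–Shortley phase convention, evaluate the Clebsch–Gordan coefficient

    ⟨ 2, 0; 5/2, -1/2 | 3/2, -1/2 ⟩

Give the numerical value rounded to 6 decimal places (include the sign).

√[4·3!1!2!/7! · 2!2!2!3!1!2!] = √(32/35)
  +(−1)^1/∏(1,2,1,1,0,1)! = -1/2  (running -1/2)
  +(−1)^2/∏(2,1,0,0,1,2)! = 1/4  (running -1/4)
⟨..|..⟩ = √(32/35)·(-1/4) = -0.239046

-0.239046  (= −√(2/35))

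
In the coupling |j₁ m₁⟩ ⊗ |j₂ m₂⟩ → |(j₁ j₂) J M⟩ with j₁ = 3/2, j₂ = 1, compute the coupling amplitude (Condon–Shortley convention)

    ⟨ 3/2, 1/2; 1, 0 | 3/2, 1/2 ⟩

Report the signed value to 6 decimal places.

√[4·1!2!1!/5! · 2!1!1!1!2!1!] = √(4/15)
  +(−1)^0/∏(0,1,1,1,1,0)! = 1  (running 1)
  +(−1)^1/∏(1,0,0,0,2,1)! = -1/2  (running 1/2)
⟨..|..⟩ = √(4/15)·(1/2) = +0.258199

+0.258199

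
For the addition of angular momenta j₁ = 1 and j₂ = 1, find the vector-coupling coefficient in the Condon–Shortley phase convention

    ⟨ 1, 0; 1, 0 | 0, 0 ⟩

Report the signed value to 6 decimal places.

-0.577350  (= −√(1/3))

√[1·2!0!0!/3! · 1!1!1!1!0!0!] = √(1/3)
  +(−1)^1/∏(1,1,0,0,0,0)! = -1  (running -1)
⟨..|..⟩ = √(1/3)·(-1) = -0.577350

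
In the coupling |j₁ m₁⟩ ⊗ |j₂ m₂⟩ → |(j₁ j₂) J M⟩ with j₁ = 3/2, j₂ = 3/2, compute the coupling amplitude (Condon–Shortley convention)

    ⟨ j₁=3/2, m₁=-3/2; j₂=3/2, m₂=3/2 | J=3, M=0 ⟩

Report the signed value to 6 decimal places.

j₁+j₂−J=0  J+j₁−j₂=3  J−j₁+j₂=3  j₁+j₂+J+1=7
(j₁±m₁, j₂±m₂, J±M) = (0,3,3,0,3,3)
P² = 324/5
sum k=0..0:
  [0] +1/36 = 1/36
S = 1/36
C² = P²·S² = 1/20 ; C = +0.223607

+√(1/20) ≈ +0.223607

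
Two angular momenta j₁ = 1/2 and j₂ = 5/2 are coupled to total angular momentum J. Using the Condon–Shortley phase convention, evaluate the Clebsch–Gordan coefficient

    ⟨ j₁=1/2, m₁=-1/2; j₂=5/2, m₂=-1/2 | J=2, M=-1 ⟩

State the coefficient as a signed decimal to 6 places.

j₁+j₂−J=1  J+j₁−j₂=0  J−j₁+j₂=4  j₁+j₂+J+1=6
(j₁±m₁, j₂±m₂, J±M) = (0,1,2,3,1,3)
P² = 12
sum k=1..1:
  [1] −1/6 = -1/6
S = -1/6
C² = P²·S² = 1/3 ; C = -0.577350

-0.577350  (= −√(1/3))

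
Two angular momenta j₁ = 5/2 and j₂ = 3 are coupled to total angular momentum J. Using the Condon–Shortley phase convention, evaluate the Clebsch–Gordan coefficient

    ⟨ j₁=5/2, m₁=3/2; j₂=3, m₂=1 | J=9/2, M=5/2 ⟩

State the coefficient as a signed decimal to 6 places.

+0.317821

√[10·1!4!5!/11! · 4!1!4!2!7!2!] = √(92160/11)
  +(−1)^0/∏(0,1,1,4,3,1)! = 1/144  (running 1/144)
  +(−1)^1/∏(1,0,0,3,4,2)! = -1/288  (running 1/288)
⟨..|..⟩ = √(92160/11)·(1/288) = +0.317821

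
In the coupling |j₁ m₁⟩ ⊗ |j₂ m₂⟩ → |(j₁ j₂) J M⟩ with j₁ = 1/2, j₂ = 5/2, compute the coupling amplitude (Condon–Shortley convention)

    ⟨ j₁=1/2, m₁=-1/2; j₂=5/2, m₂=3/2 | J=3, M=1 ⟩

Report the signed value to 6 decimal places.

j₁+j₂−J=0  J+j₁−j₂=1  J−j₁+j₂=5  j₁+j₂+J+1=7
(j₁±m₁, j₂±m₂, J±M) = (0,1,4,1,4,2)
P² = 192
sum k=0..0:
  [0] +1/24 = 1/24
S = 1/24
C² = P²·S² = 1/3 ; C = +0.577350

+√(1/3) = +0.577350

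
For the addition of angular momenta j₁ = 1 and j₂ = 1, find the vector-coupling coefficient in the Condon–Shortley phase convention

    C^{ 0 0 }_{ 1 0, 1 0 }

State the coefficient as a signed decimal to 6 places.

√[1·2!0!0!/3! · 1!1!1!1!0!0!] = √(1/3)
  +(−1)^1/∏(1,1,0,0,0,0)! = -1  (running -1)
⟨..|..⟩ = √(1/3)·(-1) = -0.577350

−√(1/3) ≈ -0.577350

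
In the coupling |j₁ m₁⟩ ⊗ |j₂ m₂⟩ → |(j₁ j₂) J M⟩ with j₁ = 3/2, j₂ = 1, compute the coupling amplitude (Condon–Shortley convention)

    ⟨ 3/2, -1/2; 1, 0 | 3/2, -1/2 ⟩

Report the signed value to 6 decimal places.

−√(1/15) = -0.258199

j₁+j₂−J=1  J+j₁−j₂=2  J−j₁+j₂=1  j₁+j₂+J+1=5
(j₁±m₁, j₂±m₂, J±M) = (1,2,1,1,1,2)
P² = 4/15
sum k=0..1:
  [0] +1/2 = 1/2
  [1] −1/1 = -1
S = -1/2
C² = P²·S² = 1/15 ; C = -0.258199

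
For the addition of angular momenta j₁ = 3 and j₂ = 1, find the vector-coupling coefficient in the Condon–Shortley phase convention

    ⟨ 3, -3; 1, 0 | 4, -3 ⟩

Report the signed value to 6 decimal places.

triangle: 0!×6!×2!/9! = 1440/362880
(j±m)!: 0!×6!×1!×1!×1!×7! = 3628800
prefactor² = (2J+1)×Δ×N² = 129600
  k=0: +1/(0!×0!×6!×1!×0!×1!) = 1/720
Σ = 1/720  ⇒  CG² = 129600×1/720² = 1/4
CG = +√(1/4) = +0.500000

+√(1/4) ≈ +0.500000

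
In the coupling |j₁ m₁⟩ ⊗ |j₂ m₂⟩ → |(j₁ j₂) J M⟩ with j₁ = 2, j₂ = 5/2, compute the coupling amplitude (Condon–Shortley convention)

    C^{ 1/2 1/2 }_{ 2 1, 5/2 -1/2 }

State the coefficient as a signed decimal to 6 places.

√[2·4!0!1!/6! · 3!1!2!3!1!0!] = √(24/5)
  +(−1)^1/∏(1,3,0,1,0,0)! = -1/6  (running -1/6)
⟨..|..⟩ = √(24/5)·(-1/6) = -0.365148

-0.365148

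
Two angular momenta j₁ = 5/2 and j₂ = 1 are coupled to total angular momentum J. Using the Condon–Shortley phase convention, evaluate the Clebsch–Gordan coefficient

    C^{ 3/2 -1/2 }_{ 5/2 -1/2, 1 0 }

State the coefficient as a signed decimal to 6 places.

-0.632456

j₁+j₂−J=2  J+j₁−j₂=3  J−j₁+j₂=0  j₁+j₂+J+1=6
(j₁±m₁, j₂±m₂, J±M) = (2,3,1,1,1,2)
P² = 8/5
sum k=1..1:
  [1] −1/2 = -1/2
S = -1/2
C² = P²·S² = 2/5 ; C = -0.632456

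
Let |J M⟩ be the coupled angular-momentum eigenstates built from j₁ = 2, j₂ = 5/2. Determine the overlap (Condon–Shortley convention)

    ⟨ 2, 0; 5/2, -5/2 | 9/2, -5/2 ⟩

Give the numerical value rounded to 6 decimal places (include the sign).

j₁+j₂−J=0  J+j₁−j₂=4  J−j₁+j₂=5  j₁+j₂+J+1=10
(j₁±m₁, j₂±m₂, J±M) = (2,2,0,5,2,7)
P² = 38400
sum k=0..0:
  [0] +1/480 = 1/480
S = 1/480
C² = P²·S² = 1/6 ; C = +0.408248

+√(1/6) = +0.408248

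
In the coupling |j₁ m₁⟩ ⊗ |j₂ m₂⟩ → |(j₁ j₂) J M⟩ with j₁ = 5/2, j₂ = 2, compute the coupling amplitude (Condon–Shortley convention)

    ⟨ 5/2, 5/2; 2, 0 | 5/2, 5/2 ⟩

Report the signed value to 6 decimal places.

+√(5/14) ≈ +0.597614

√[6·2!3!2!/8! · 5!0!2!2!5!0!] = √(1440/7)
  +(−1)^0/∏(0,2,0,2,3,0)! = 1/24  (running 1/24)
⟨..|..⟩ = √(1440/7)·(1/24) = +0.597614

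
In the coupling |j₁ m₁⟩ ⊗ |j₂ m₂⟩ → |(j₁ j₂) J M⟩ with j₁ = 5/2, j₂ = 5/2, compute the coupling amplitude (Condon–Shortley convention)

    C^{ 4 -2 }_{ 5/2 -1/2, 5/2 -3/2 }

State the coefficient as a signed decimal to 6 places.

+0.422577  (= +√(5/28))

triangle: 1!×4!×4!/10! = 576/3628800
(j±m)!: 2!×3!×1!×4!×2!×6! = 414720
prefactor² = (2J+1)×Δ×N² = 20736/35
  k=0: +1/(0!×1!×3!×1!×1!×3!) = 1/36
  k=1: −1/(1!×0!×2!×0!×2!×4!) = -1/96
Σ = 5/288  ⇒  CG² = 20736/35×5/288² = 5/28
CG = +√(5/28) = +0.422577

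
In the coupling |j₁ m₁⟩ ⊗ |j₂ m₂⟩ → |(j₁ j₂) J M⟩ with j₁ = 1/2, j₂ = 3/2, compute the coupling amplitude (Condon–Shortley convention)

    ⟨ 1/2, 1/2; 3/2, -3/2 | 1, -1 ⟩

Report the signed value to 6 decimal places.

+√(3/4) = +0.866025

triangle: 1!*0!*2!/4! = 2/24
(j±m)!: 1!*0!*0!*3!*0!*2! = 12
prefactor² = (2J+1)*Δ*N² = 3
  k=0: +1/(0!*1!*0!*0!*0!*2!) = 1/2
Σ = 1/2  ⇒  CG² = 3*1/2² = 3/4
CG = +√(3/4) = +0.866025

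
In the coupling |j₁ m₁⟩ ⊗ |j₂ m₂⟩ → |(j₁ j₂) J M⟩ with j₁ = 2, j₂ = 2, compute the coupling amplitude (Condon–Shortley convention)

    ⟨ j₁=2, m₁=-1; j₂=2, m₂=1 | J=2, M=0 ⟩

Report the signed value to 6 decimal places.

j₁+j₂−J=2  J+j₁−j₂=2  J−j₁+j₂=2  j₁+j₂+J+1=7
(j₁±m₁, j₂±m₂, J±M) = (1,3,3,1,2,2)
P² = 8/7
sum k=1..2:
  [1] −1/4 = -1/4
  [2] +1/2 = 1/2
S = 1/4
C² = P²·S² = 1/14 ; C = +0.267261

+0.267261  (= +√(1/14))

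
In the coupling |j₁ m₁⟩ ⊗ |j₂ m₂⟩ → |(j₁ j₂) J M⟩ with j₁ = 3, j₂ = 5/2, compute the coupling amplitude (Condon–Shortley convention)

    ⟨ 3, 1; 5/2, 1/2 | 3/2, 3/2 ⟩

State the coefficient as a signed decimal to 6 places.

j₁+j₂−J=4  J+j₁−j₂=2  J−j₁+j₂=1  j₁+j₂+J+1=8
(j₁±m₁, j₂±m₂, J±M) = (4,2,3,2,3,0)
P² = 576/35
sum k=2..2:
  [2] +1/8 = 1/8
S = 1/8
C² = P²·S² = 9/35 ; C = +0.507093

+0.507093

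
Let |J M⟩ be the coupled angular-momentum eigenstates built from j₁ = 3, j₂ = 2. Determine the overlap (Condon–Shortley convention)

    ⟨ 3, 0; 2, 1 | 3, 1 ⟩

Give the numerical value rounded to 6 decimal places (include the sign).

√[7·2!4!2!/9! · 3!3!3!1!4!2!] = √(96/5)
  +(−1)^1/∏(1,1,2,2,2,0)! = -1/8  (running -1/8)
  +(−1)^2/∏(2,0,1,1,3,1)! = 1/12  (running -1/24)
⟨..|..⟩ = √(96/5)·(-1/24) = -0.182574

-0.182574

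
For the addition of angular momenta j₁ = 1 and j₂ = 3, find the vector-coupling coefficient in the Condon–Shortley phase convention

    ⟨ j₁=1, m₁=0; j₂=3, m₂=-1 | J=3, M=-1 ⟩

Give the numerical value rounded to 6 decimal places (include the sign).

√[7·1!1!5!/8! · 1!1!2!4!2!4!] = √(48)
  +(−1)^0/∏(0,1,1,2,0,3)! = 1/12  (running 1/12)
  +(−1)^1/∏(1,0,0,1,1,4)! = -1/24  (running 1/24)
⟨..|..⟩ = √(48)·(1/24) = +0.288675

+0.288675  (= +√(1/12))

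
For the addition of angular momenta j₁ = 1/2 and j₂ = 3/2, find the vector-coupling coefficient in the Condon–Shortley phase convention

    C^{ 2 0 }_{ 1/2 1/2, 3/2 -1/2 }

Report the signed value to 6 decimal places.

j₁+j₂−J=0  J+j₁−j₂=1  J−j₁+j₂=3  j₁+j₂+J+1=5
(j₁±m₁, j₂±m₂, J±M) = (1,0,1,2,2,2)
P² = 2
sum k=0..0:
  [0] +1/2 = 1/2
S = 1/2
C² = P²·S² = 1/2 ; C = +0.707107

+0.707107  (= +√(1/2))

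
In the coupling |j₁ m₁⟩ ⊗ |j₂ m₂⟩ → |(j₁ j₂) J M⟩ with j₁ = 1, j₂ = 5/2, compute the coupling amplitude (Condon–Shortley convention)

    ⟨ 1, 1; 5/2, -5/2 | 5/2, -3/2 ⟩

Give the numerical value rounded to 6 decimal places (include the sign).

triangle: 1!×1!×4!/7! = 24/5040
(j±m)!: 2!×0!×0!×5!×1!×4! = 5760
prefactor² = (2J+1)×Δ×N² = 1152/7
  k=0: +1/(0!×1!×0!×0!×1!×4!) = 1/24
Σ = 1/24  ⇒  CG² = 1152/7×1/24² = 2/7
CG = +√(2/7) = +0.534522

+√(2/7) = +0.534522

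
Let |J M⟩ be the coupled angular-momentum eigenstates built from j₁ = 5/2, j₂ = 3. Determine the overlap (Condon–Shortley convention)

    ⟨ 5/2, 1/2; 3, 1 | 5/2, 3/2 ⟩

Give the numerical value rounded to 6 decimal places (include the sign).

+0.169031

j₁+j₂−J=3  J+j₁−j₂=2  J−j₁+j₂=3  j₁+j₂+J+1=9
(j₁±m₁, j₂±m₂, J±M) = (3,2,4,2,4,1)
P² = 576/35
sum k=1..2:
  [1] −1/12 = -1/12
  [2] +1/8 = 1/8
S = 1/24
C² = P²·S² = 1/35 ; C = +0.169031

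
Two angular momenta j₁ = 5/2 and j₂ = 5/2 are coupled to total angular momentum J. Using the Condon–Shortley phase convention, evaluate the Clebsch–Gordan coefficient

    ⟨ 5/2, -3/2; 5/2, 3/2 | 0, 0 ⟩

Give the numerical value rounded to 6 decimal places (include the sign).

+0.408248

√[1·5!0!0!/6! · 1!4!4!1!0!0!] = √(96)
  +(−1)^4/∏(4,1,0,0,0,0)! = 1/24  (running 1/24)
⟨..|..⟩ = √(96)·(1/24) = +0.408248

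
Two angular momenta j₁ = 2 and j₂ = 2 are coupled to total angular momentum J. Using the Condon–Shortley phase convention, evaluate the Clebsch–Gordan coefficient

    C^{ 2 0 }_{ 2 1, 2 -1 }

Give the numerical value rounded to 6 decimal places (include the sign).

j₁+j₂−J=2  J+j₁−j₂=2  J−j₁+j₂=2  j₁+j₂+J+1=7
(j₁±m₁, j₂±m₂, J±M) = (3,1,1,3,2,2)
P² = 8/7
sum k=0..1:
  [0] +1/2 = 1/2
  [1] −1/4 = -1/4
S = 1/4
C² = P²·S² = 1/14 ; C = +0.267261

+√(1/14) = +0.267261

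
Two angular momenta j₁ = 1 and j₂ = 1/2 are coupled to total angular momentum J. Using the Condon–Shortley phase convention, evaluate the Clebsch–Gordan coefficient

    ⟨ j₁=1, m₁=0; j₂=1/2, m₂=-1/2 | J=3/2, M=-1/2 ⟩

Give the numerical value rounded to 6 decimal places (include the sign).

j₁+j₂−J=0  J+j₁−j₂=2  J−j₁+j₂=1  j₁+j₂+J+1=4
(j₁±m₁, j₂±m₂, J±M) = (1,1,0,1,1,2)
P² = 2/3
sum k=0..0:
  [0] +1/1 = 1
S = 1
C² = P²·S² = 2/3 ; C = +0.816497

+0.816497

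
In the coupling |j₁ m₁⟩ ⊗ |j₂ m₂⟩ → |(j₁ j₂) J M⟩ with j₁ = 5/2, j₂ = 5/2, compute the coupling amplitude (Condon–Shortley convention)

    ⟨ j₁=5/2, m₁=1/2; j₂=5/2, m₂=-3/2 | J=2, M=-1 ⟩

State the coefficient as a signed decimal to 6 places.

j₁+j₂−J=3  J+j₁−j₂=2  J−j₁+j₂=2  j₁+j₂+J+1=8
(j₁±m₁, j₂±m₂, J±M) = (3,2,1,4,1,3)
P² = 36/7
sum k=0..1:
  [0] +1/12 = 1/12
  [1] −1/4 = -1/4
S = -1/6
C² = P²·S² = 1/7 ; C = -0.377964

−√(1/7) ≈ -0.377964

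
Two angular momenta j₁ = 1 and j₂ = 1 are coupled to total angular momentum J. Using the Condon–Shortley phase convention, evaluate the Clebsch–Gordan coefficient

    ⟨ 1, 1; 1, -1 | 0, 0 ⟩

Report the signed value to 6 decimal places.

j₁+j₂−J=2  J+j₁−j₂=0  J−j₁+j₂=0  j₁+j₂+J+1=3
(j₁±m₁, j₂±m₂, J±M) = (2,0,0,2,0,0)
P² = 4/3
sum k=0..0:
  [0] +1/2 = 1/2
S = 1/2
C² = P²·S² = 1/3 ; C = +0.577350

+√(1/3) ≈ +0.577350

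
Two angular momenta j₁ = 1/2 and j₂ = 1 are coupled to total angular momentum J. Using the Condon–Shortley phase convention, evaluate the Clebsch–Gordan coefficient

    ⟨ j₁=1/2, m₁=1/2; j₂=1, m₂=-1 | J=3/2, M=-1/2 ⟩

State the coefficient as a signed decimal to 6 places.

j₁+j₂−J=0  J+j₁−j₂=1  J−j₁+j₂=2  j₁+j₂+J+1=4
(j₁±m₁, j₂±m₂, J±M) = (1,0,0,2,1,2)
P² = 4/3
sum k=0..0:
  [0] +1/2 = 1/2
S = 1/2
C² = P²·S² = 1/3 ; C = +0.577350

+0.577350  (= +√(1/3))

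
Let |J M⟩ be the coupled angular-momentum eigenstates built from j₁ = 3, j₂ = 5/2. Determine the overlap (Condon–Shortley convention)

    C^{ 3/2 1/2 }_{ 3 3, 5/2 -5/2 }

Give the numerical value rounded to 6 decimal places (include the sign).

+0.597614

√[4·4!2!1!/8! · 6!0!0!5!2!1!] = √(5760/7)
  +(−1)^0/∏(0,4,0,0,2,1)! = 1/48  (running 1/48)
⟨..|..⟩ = √(5760/7)·(1/48) = +0.597614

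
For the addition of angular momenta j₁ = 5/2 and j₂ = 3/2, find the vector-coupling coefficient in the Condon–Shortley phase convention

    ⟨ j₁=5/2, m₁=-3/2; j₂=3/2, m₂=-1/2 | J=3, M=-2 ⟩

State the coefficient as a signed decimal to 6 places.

√[7·1!4!2!/8! · 1!4!1!2!1!5!] = √(48)
  +(−1)^0/∏(0,1,4,1,0,1)! = 1/24  (running 1/24)
  +(−1)^1/∏(1,0,3,0,1,2)! = -1/12  (running -1/24)
⟨..|..⟩ = √(48)·(-1/24) = -0.288675

−√(1/12) ≈ -0.288675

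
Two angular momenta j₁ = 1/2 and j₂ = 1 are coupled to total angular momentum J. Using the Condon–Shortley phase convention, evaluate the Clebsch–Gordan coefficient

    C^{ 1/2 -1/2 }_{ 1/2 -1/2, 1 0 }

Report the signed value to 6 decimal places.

-0.577350  (= −√(1/3))

triangle: 1!·0!·1!/3! = 1/6
(j±m)!: 0!·1!·1!·1!·0!·1! = 1
prefactor² = (2J+1)·Δ·N² = 1/3
  k=1: −1/(1!·0!·0!·0!·0!·1!) = -1
Σ = -1  ⇒  CG² = 1/3·(-1)² = 1/3
CG = −√(1/3) = -0.577350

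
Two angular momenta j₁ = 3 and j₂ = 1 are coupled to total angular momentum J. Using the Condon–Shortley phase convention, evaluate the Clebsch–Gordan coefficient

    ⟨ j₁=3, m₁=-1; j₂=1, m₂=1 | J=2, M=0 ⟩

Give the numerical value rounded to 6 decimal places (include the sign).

+√(2/7) ≈ +0.534522

triangle: 2!×4!×0!/7! = 48/5040
(j±m)!: 2!×4!×2!×0!×2!×2! = 384
prefactor² = (2J+1)×Δ×N² = 128/7
  k=2: +1/(2!×0!×2!×0!×2!×0!) = 1/8
Σ = 1/8  ⇒  CG² = 128/7×1/8² = 2/7
CG = +√(2/7) = +0.534522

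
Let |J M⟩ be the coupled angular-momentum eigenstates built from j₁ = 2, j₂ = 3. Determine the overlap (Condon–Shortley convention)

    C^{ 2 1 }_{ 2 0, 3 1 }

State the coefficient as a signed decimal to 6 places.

triangle: 3!·1!·3!/8! = 36/40320
(j±m)!: 2!·2!·4!·2!·3!·1! = 1152
prefactor² = (2J+1)·Δ·N² = 36/7
  k=1: −1/(1!·2!·1!·3!·0!·0!) = -1/12
  k=2: +1/(2!·1!·0!·2!·1!·1!) = 1/4
Σ = 1/6  ⇒  CG² = 36/7·1/6² = 1/7
CG = +√(1/7) = +0.377964

+√(1/7) ≈ +0.377964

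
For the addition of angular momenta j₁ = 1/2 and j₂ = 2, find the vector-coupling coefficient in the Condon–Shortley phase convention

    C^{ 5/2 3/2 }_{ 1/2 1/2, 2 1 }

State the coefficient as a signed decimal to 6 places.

+√(4/5) ≈ +0.894427

j₁+j₂−J=0  J+j₁−j₂=1  J−j₁+j₂=4  j₁+j₂+J+1=6
(j₁±m₁, j₂±m₂, J±M) = (1,0,3,1,4,1)
P² = 144/5
sum k=0..0:
  [0] +1/6 = 1/6
S = 1/6
C² = P²·S² = 4/5 ; C = +0.894427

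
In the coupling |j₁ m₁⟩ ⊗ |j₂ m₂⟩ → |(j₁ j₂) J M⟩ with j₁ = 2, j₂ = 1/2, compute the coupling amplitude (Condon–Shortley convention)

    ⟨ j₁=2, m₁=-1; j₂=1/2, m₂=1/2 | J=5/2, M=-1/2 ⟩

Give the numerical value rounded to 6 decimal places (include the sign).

j₁+j₂−J=0  J+j₁−j₂=4  J−j₁+j₂=1  j₁+j₂+J+1=6
(j₁±m₁, j₂±m₂, J±M) = (1,3,1,0,2,3)
P² = 72/5
sum k=0..0:
  [0] +1/6 = 1/6
S = 1/6
C² = P²·S² = 2/5 ; C = +0.632456

+√(2/5) = +0.632456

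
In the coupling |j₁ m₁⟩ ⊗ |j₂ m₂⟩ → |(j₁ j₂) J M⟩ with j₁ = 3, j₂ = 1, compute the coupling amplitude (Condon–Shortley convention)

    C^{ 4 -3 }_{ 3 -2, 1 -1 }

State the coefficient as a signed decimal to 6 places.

+0.866025  (= +√(3/4))

√[9·0!6!2!/9! · 1!5!0!2!1!7!] = √(43200)
  +(−1)^0/∏(0,0,5,0,1,2)! = 1/240  (running 1/240)
⟨..|..⟩ = √(43200)·(1/240) = +0.866025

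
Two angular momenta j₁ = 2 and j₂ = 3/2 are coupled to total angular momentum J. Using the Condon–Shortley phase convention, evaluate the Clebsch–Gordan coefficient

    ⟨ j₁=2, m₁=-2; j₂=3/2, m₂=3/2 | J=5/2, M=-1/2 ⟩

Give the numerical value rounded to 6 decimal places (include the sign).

j₁+j₂−J=1  J+j₁−j₂=3  J−j₁+j₂=2  j₁+j₂+J+1=7
(j₁±m₁, j₂±m₂, J±M) = (0,4,3,0,2,3)
P² = 864/35
sum k=1..1:
  [1] −1/12 = -1/12
S = -1/12
C² = P²·S² = 6/35 ; C = -0.414039

-0.414039  (= −√(6/35))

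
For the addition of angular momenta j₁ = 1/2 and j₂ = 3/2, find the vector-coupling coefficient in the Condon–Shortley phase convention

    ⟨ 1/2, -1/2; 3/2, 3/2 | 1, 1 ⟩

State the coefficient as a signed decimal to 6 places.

triangle: 1!·0!·2!/4! = 2/24
(j±m)!: 0!·1!·3!·0!·2!·0! = 12
prefactor² = (2J+1)·Δ·N² = 3
  k=1: −1/(1!·0!·0!·2!·0!·0!) = -1/2
Σ = -1/2  ⇒  CG² = 3·(-1/2)² = 3/4
CG = −√(3/4) = -0.866025

-0.866025  (= −√(3/4))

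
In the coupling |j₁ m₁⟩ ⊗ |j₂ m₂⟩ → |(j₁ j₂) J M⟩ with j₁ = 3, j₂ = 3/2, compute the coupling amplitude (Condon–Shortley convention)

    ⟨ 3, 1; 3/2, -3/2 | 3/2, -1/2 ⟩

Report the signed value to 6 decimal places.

+0.338062

j₁+j₂−J=3  J+j₁−j₂=3  J−j₁+j₂=0  j₁+j₂+J+1=7
(j₁±m₁, j₂±m₂, J±M) = (4,2,0,3,1,2)
P² = 576/35
sum k=0..0:
  [0] +1/12 = 1/12
S = 1/12
C² = P²·S² = 4/35 ; C = +0.338062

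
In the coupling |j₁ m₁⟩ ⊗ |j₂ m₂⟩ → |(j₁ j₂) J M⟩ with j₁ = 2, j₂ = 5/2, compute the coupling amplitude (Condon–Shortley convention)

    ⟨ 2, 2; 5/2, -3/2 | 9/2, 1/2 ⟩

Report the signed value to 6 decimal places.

+√(5/126) = +0.199205

√[10·0!4!5!/10! · 4!0!1!4!5!4!] = √(92160/7)
  +(−1)^0/∏(0,0,0,1,4,4)! = 1/576  (running 1/576)
⟨..|..⟩ = √(92160/7)·(1/576) = +0.199205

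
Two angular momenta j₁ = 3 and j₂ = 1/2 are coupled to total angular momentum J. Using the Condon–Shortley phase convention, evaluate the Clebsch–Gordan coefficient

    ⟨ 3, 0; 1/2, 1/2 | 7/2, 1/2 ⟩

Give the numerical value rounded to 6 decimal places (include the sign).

triangle: 0!×6!×1!/8! = 720/40320
(j±m)!: 3!×3!×1!×0!×4!×3! = 5184
prefactor² = (2J+1)×Δ×N² = 5184/7
  k=0: +1/(0!×0!×3!×1!×3!×0!) = 1/36
Σ = 1/36  ⇒  CG² = 5184/7×1/36² = 4/7
CG = +√(4/7) = +0.755929

+√(4/7) = +0.755929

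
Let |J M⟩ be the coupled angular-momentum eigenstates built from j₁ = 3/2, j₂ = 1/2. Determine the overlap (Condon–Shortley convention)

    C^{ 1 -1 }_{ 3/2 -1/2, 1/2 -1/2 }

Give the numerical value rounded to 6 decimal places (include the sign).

+0.500000  (= +√(1/4))

triangle: 1!×2!×0!/4! = 2/24
(j±m)!: 1!×2!×0!×1!×0!×2! = 4
prefactor² = (2J+1)×Δ×N² = 1
  k=0: +1/(0!×1!×2!×0!×0!×0!) = 1/2
Σ = 1/2  ⇒  CG² = 1×1/2² = 1/4
CG = +√(1/4) = +0.500000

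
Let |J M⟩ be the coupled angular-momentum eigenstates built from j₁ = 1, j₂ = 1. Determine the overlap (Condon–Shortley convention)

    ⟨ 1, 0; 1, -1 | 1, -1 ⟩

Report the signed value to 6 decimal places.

j₁+j₂−J=1  J+j₁−j₂=1  J−j₁+j₂=1  j₁+j₂+J+1=4
(j₁±m₁, j₂±m₂, J±M) = (1,1,0,2,0,2)
P² = 1/2
sum k=0..0:
  [0] +1/1 = 1
S = 1
C² = P²·S² = 1/2 ; C = +0.707107

+√(1/2) ≈ +0.707107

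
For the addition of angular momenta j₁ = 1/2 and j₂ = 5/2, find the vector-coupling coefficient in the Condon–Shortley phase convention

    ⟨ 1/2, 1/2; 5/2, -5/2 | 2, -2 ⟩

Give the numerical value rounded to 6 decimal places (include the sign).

j₁+j₂−J=1  J+j₁−j₂=0  J−j₁+j₂=4  j₁+j₂+J+1=6
(j₁±m₁, j₂±m₂, J±M) = (1,0,0,5,0,4)
P² = 480
sum k=0..0:
  [0] +1/24 = 1/24
S = 1/24
C² = P²·S² = 5/6 ; C = +0.912871

+0.912871  (= +√(5/6))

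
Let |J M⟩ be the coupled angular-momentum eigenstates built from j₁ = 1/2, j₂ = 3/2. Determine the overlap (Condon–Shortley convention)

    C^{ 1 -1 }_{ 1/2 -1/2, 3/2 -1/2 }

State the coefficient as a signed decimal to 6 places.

−√(1/4) = -0.500000

j₁+j₂−J=1  J+j₁−j₂=0  J−j₁+j₂=2  j₁+j₂+J+1=4
(j₁±m₁, j₂±m₂, J±M) = (0,1,1,2,0,2)
P² = 1
sum k=1..1:
  [1] −1/2 = -1/2
S = -1/2
C² = P²·S² = 1/4 ; C = -0.500000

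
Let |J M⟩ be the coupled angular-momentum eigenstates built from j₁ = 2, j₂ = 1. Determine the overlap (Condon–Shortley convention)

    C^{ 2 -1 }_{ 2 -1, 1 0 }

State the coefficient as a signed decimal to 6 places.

-0.408248

triangle: 1!*3!*1!/6! = 6/720
(j±m)!: 1!*3!*1!*1!*1!*3! = 36
prefactor² = (2J+1)*Δ*N² = 3/2
  k=0: +1/(0!*1!*3!*1!*0!*0!) = 1/6
  k=1: −1/(1!*0!*2!*0!*1!*1!) = -1/2
Σ = -1/3  ⇒  CG² = 3/2*(-1/3)² = 1/6
CG = −√(1/6) = -0.408248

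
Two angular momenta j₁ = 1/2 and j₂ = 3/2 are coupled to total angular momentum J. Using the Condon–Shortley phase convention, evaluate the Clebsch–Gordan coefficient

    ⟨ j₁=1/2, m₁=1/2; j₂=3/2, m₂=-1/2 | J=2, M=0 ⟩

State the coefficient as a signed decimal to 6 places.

√[5·0!1!3!/5! · 1!0!1!2!2!2!] = √(2)
  +(−1)^0/∏(0,0,0,1,1,2)! = 1/2  (running 1/2)
⟨..|..⟩ = √(2)·(1/2) = +0.707107

+√(1/2) ≈ +0.707107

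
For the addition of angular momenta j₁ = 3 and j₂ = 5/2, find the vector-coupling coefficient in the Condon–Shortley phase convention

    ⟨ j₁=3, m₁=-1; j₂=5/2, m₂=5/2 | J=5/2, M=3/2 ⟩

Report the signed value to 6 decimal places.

triangle: 3!*3!*2!/9! = 72/362880
(j±m)!: 2!*4!*5!*0!*4!*1! = 138240
prefactor² = (2J+1)*Δ*N² = 1152/7
  k=3: −1/(3!*0!*1!*2!*2!*0!) = -1/24
Σ = -1/24  ⇒  CG² = 1152/7*(-1/24)² = 2/7
CG = −√(2/7) = -0.534522

−√(2/7) = -0.534522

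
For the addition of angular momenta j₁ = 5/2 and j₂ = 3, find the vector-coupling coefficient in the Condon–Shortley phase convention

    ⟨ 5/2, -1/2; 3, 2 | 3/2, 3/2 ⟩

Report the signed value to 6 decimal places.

−√(2/7) ≈ -0.534522

√[4·4!1!2!/8! · 2!3!5!1!3!0!] = √(288/7)
  +(−1)^3/∏(3,1,0,2,1,0)! = -1/12  (running -1/12)
⟨..|..⟩ = √(288/7)·(-1/12) = -0.534522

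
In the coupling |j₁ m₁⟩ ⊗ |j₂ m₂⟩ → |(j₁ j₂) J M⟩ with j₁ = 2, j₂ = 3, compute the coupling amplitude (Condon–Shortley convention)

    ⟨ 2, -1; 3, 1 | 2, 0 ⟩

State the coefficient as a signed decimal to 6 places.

j₁+j₂−J=3  J+j₁−j₂=1  J−j₁+j₂=3  j₁+j₂+J+1=8
(j₁±m₁, j₂±m₂, J±M) = (1,3,4,2,2,2)
P² = 36/7
sum k=2..3:
  [2] +1/4 = 1/4
  [3] −1/12 = -1/12
S = 1/6
C² = P²·S² = 1/7 ; C = +0.377964

+√(1/7) ≈ +0.377964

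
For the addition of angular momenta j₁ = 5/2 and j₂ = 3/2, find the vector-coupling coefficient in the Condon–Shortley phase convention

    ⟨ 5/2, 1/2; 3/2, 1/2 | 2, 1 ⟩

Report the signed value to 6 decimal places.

-0.545545  (= −√(25/84))

triangle: 2!*3!*1!/7! = 12/5040
(j±m)!: 3!*2!*2!*1!*3!*1! = 144
prefactor² = (2J+1)*Δ*N² = 12/7
  k=1: −1/(1!*1!*1!*1!*2!*0!) = -1/2
  k=2: +1/(2!*0!*0!*0!*3!*1!) = 1/12
Σ = -5/12  ⇒  CG² = 12/7*(-5/12)² = 25/84
CG = −√(25/84) = -0.545545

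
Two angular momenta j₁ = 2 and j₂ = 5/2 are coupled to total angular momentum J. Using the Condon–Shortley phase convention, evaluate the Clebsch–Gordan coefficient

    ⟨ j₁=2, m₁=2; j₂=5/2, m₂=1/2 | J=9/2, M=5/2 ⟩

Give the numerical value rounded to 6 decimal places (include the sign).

+0.527046

j₁+j₂−J=0  J+j₁−j₂=4  J−j₁+j₂=5  j₁+j₂+J+1=10
(j₁±m₁, j₂±m₂, J±M) = (4,0,3,2,7,2)
P² = 23040
sum k=0..0:
  [0] +1/288 = 1/288
S = 1/288
C² = P²·S² = 5/18 ; C = +0.527046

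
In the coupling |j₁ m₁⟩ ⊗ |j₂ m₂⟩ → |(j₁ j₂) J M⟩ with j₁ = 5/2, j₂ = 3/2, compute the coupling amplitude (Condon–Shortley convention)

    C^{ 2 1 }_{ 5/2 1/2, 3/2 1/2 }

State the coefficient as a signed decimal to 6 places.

√[5·2!3!1!/7! · 3!2!2!1!3!1!] = √(12/7)
  +(−1)^1/∏(1,1,1,1,2,0)! = -1/2  (running -1/2)
  +(−1)^2/∏(2,0,0,0,3,1)! = 1/12  (running -5/12)
⟨..|..⟩ = √(12/7)·(-5/12) = -0.545545

−√(25/84) ≈ -0.545545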